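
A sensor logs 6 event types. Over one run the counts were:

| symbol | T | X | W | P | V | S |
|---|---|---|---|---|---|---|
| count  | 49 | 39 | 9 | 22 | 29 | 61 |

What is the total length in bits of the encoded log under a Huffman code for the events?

509

Build the Huffman tree bottom-up:
combine W(9), P(22) → 31
combine V(29), 31 → 60
combine X(39), T(49) → 88
combine 60, S(61) → 121
combine 88, 121 → 209
Total encoded bits = sum of merged weights = 31 + 60 + 88 + 121 + 209 = 509.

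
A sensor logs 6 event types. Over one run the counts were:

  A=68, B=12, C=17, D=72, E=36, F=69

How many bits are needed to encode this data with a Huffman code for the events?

Greedily combine the two least-frequent nodes:
B(12) + C(17) → 29
29 + E(36) → 65
65 + A(68) → 133
F(69) + D(72) → 141
133 + 141 → 274
Total encoded bits = sum of merged weights = 29 + 65 + 133 + 141 + 274 = 642.

642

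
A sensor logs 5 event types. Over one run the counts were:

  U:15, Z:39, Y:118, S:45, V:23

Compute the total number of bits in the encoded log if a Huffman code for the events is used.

Greedily combine the two least-frequent nodes:
merge U(15) and V(23): 38
merge 38 and Z(39): 77
merge S(45) and 77: 122
merge Y(118) and 122: 240
The encoded length is the sum of every internal node's weight: 38 + 77 + 122 + 240 = 477 bits.

477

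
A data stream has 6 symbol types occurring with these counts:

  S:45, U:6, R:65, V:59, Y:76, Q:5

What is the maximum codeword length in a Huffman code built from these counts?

4

Merge the two lowest-weight nodes at each step:
Q(5) + U(6) → 11
11 + S(45) → 56
56 + V(59) → 115
R(65) + Y(76) → 141
115 + 141 → 256
The rarest symbols sit at the bottom; the longest codeword is 4 bits.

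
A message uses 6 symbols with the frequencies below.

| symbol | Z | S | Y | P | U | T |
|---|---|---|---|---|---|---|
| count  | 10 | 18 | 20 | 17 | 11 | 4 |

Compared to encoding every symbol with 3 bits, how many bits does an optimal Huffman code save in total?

41

Fixed-length: 3 bits × 80 symbols = 240 bits.
Huffman merges:
merge T(4) and Z(10): 14
merge U(11) and 14: 25
merge P(17) and S(18): 35
merge Y(20) and 25: 45
merge 35 and 45: 80
Huffman total = 14 + 25 + 35 + 45 + 80 = 199 bits.
Saving = 240 − 199 = 41 bits.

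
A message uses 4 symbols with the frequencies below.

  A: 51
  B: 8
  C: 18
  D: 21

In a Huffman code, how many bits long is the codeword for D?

2

Build the tree from the bottom:
merge B(8) and C(18): 26
merge D(21) and 26: 47
merge 47 and A(51): 98
D sits 2 levels below the root, so its codeword is 2 bits.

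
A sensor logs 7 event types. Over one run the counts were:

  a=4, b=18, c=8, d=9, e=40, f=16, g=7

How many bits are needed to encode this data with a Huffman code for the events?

254

Build the Huffman tree bottom-up:
combine a(4), g(7) → 11
combine c(8), d(9) → 17
combine 11, f(16) → 27
combine 17, b(18) → 35
combine 27, 35 → 62
combine e(40), 62 → 102
Total encoded bits = sum of merged weights = 11 + 17 + 27 + 35 + 62 + 102 = 254.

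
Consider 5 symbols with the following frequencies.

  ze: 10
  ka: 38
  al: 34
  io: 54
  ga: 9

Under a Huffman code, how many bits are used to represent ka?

Huffman merges, smallest pair first:
combine ga(9), ze(10) → 19
combine 19, al(34) → 53
combine ka(38), 53 → 91
combine io(54), 91 → 145
ka sits 2 levels below the root, so its codeword is 2 bits.

2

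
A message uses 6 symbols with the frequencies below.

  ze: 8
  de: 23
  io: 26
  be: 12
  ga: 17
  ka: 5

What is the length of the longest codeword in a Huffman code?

4

Merge the two lowest-weight nodes at each step:
combine ka(5), ze(8) → 13
combine be(12), 13 → 25
combine ga(17), de(23) → 40
combine 25, io(26) → 51
combine 40, 51 → 91
The first pair merged (ka, ze) ends up deepest, at depth 4.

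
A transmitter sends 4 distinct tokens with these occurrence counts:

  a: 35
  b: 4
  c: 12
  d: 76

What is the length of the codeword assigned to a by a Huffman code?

2

Repeatedly merge the two smallest:
combine b(4), c(12) → 16
combine 16, a(35) → 51
combine 51, d(76) → 127
a sits 2 levels below the root, so its codeword is 2 bits.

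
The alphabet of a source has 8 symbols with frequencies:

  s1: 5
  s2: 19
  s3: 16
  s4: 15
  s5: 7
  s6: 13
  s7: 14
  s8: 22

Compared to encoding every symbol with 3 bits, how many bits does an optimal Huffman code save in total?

10

Fixed-length: 3 bits × 111 symbols = 333 bits.
Huffman merges:
combine s1(5), s5(7) → 12
combine 12, s6(13) → 25
combine s7(14), s4(15) → 29
combine s3(16), s2(19) → 35
combine s8(22), 25 → 47
combine 29, 35 → 64
combine 47, 64 → 111
Huffman total = 12 + 25 + 29 + 35 + 47 + 64 + 111 = 323 bits.
Saving = 333 − 323 = 10 bits.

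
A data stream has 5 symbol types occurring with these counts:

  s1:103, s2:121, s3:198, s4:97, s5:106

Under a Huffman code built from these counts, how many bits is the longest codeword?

3

Merge the two lowest-weight nodes at each step:
s4(97) + s1(103) → 200
s5(106) + s2(121) → 227
s3(198) + 200 → 398
227 + 398 → 625
Maximum depth reached is 3.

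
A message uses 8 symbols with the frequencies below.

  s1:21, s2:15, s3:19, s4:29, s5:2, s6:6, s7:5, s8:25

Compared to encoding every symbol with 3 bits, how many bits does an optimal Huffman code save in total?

34

Fixed-length: 3 bits × 122 symbols = 366 bits.
Huffman merges:
merge s5(2) and s7(5): 7
merge s6(6) and 7: 13
merge 13 and s2(15): 28
merge s3(19) and s1(21): 40
merge s8(25) and 28: 53
merge s4(29) and 40: 69
merge 53 and 69: 122
Huffman total = 7 + 13 + 28 + 40 + 53 + 69 + 122 = 332 bits.
Saving = 366 − 332 = 34 bits.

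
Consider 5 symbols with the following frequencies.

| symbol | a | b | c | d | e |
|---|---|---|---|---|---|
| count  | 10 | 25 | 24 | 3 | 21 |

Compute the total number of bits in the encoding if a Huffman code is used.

179

Build the Huffman tree bottom-up:
merge d(3) and a(10): 13
merge 13 and e(21): 34
merge c(24) and b(25): 49
merge 34 and 49: 83
Each symbol's bit-cost is frequency × depth; summing gives 179 bits (equivalently 13 + 34 + 49 + 83).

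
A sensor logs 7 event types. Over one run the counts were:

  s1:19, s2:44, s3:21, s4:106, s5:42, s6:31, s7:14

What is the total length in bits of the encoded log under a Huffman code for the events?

Build the Huffman tree bottom-up:
merge s7(14) and s1(19): 33
merge s3(21) and s6(31): 52
merge 33 and s5(42): 75
merge s2(44) and 52: 96
merge 75 and 96: 171
merge s4(106) and 171: 277
The encoded length is the sum of every internal node's weight: 33 + 52 + 75 + 96 + 171 + 277 = 704 bits.

704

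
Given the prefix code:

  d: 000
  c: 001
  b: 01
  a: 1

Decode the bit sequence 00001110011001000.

Read left to right; each codeword is recognised as soon as it completes (prefix code):
  000→d | 01→b | 1→a | 1→a | 001→c | 1→a | 001→c | 000→d
Decoded message: dbaacacd

dbaacacd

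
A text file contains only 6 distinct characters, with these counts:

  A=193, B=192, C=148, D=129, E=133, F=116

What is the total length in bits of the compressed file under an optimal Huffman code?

2348

Greedily combine the two least-frequent nodes:
F(116) + D(129) → 245
E(133) + C(148) → 281
B(192) + A(193) → 385
245 + 281 → 526
385 + 526 → 911
The encoded length is the sum of every internal node's weight: 245 + 281 + 385 + 526 + 911 = 2348 bits.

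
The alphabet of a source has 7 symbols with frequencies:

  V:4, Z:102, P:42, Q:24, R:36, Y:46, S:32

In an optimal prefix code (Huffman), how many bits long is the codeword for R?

Repeatedly merge the two smallest:
merge V(4) and Q(24): 28
merge 28 and S(32): 60
merge R(36) and P(42): 78
merge Y(46) and 60: 106
merge 78 and Z(102): 180
merge 106 and 180: 286
R's leaf is at depth 3, giving a 3-bit codeword.

3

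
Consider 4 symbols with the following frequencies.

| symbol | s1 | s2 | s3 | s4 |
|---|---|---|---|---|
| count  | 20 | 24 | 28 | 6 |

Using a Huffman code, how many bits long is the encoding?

154

Build the Huffman tree bottom-up:
merge s4(6) and s1(20): 26
merge s2(24) and 26: 50
merge s3(28) and 50: 78
Each symbol's bit-cost is frequency × depth; summing gives 154 bits (equivalently 26 + 50 + 78).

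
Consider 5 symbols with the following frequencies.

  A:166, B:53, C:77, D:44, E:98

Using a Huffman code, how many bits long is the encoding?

973

Build the Huffman tree bottom-up:
D(44) + B(53) → 97
C(77) + 97 → 174
E(98) + A(166) → 264
174 + 264 → 438
Total encoded bits = sum of merged weights = 97 + 174 + 264 + 438 = 973.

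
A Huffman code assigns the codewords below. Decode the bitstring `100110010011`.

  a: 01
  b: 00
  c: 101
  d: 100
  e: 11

Read left to right; each codeword is recognised as soon as it completes (prefix code):
  100→d | 11→e | 00→b | 100→d | 11→e
Decoded message: debde

debde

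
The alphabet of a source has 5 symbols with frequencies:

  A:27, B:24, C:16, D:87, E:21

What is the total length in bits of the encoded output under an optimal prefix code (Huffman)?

351

Greedily combine the two least-frequent nodes:
merge C(16) and E(21): 37
merge B(24) and A(27): 51
merge 37 and 51: 88
merge D(87) and 88: 175
Total encoded bits = sum of merged weights = 37 + 51 + 88 + 175 = 351.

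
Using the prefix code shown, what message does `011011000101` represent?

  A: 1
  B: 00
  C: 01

Read left to right; each codeword is recognised as soon as it completes (prefix code):
  01→C | 1→A | 01→C | 1→A | 00→B | 01→C | 01→C
Decoded message: CACABCC

CACABCC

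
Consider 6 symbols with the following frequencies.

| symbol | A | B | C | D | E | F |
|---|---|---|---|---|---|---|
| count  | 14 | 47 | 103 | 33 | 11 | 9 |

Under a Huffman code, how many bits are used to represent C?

1

Huffman merges, smallest pair first:
merge F(9) and E(11): 20
merge A(14) and 20: 34
merge D(33) and 34: 67
merge B(47) and 67: 114
merge C(103) and 114: 217
C is merged only at the final step, so code length = 1.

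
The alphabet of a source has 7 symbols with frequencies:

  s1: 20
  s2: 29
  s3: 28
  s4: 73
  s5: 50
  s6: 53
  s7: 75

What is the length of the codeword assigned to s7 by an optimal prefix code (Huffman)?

Build the tree from the bottom:
s1(20) + s3(28) → 48
s2(29) + 48 → 77
s5(50) + s6(53) → 103
s4(73) + s7(75) → 148
77 + 103 → 180
148 + 180 → 328
The subtree containing s7 is merged 2 times, so code length = 2.

2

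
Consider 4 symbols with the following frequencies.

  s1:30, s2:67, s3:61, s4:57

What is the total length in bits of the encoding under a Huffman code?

Build the Huffman tree bottom-up:
combine s1(30), s4(57) → 87
combine s3(61), s2(67) → 128
combine 87, 128 → 215
Total encoded bits = sum of merged weights = 87 + 128 + 215 = 430.

430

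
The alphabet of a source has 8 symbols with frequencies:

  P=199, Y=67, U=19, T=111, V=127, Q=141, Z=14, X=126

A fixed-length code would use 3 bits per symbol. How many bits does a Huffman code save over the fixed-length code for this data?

207

Fixed-length: 3 bits × 804 symbols = 2412 bits.
Huffman merges:
merge Z(14) and U(19): 33
merge 33 and Y(67): 100
merge 100 and T(111): 211
merge X(126) and V(127): 253
merge Q(141) and P(199): 340
merge 211 and 253: 464
merge 340 and 464: 804
Huffman total = 33 + 100 + 211 + 253 + 340 + 464 + 804 = 2205 bits.
Saving = 2412 − 2205 = 207 bits.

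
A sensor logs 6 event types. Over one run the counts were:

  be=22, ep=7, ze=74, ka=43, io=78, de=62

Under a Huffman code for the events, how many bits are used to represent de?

2

Build the tree from the bottom:
ep(7) + be(22) → 29
29 + ka(43) → 72
de(62) + 72 → 134
ze(74) + io(78) → 152
134 + 152 → 286
de's leaf is at depth 2, giving a 2-bit codeword.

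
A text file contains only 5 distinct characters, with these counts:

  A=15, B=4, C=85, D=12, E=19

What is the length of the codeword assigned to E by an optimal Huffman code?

2

Huffman merges, smallest pair first:
B(4) + D(12) → 16
A(15) + 16 → 31
E(19) + 31 → 50
50 + C(85) → 135
E's leaf is at depth 2, giving a 2-bit codeword.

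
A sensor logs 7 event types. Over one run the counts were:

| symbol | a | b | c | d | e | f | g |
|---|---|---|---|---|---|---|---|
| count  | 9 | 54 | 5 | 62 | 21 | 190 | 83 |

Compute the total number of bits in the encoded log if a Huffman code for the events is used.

Greedily combine the two least-frequent nodes:
c(5) + a(9) → 14
14 + e(21) → 35
35 + b(54) → 89
d(62) + g(83) → 145
89 + 145 → 234
f(190) + 234 → 424
Each symbol's bit-cost is frequency × depth; summing gives 941 bits (equivalently 14 + 35 + 89 + 145 + 234 + 424).

941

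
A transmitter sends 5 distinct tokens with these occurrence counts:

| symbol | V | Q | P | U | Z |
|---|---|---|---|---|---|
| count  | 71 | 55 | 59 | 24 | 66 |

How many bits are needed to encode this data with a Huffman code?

Merge the two smallest weights repeatedly:
merge U(24) and Q(55): 79
merge P(59) and Z(66): 125
merge V(71) and 79: 150
merge 125 and 150: 275
Each symbol's bit-cost is frequency × depth; summing gives 629 bits (equivalently 79 + 125 + 150 + 275).

629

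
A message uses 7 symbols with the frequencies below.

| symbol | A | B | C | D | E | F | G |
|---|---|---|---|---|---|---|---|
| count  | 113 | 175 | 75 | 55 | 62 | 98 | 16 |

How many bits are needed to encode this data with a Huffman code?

Build the Huffman tree bottom-up:
G(16) + D(55) → 71
E(62) + 71 → 133
C(75) + F(98) → 173
A(113) + 133 → 246
173 + B(175) → 348
246 + 348 → 594
The encoded length is the sum of every internal node's weight: 71 + 133 + 173 + 246 + 348 + 594 = 1565 bits.

1565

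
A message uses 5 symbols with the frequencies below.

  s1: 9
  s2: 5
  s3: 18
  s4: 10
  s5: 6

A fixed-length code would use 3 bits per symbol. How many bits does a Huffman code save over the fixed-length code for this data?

Fixed-length: 3 bits × 48 symbols = 144 bits.
Huffman merges:
s2(5) + s5(6) → 11
s1(9) + s4(10) → 19
11 + s3(18) → 29
19 + 29 → 48
Huffman total = 11 + 19 + 29 + 48 = 107 bits.
Saving = 144 − 107 = 37 bits.

37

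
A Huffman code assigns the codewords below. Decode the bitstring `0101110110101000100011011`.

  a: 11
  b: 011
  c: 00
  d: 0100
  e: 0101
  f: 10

Read left to right; each codeword is recognised as soon as it completes (prefix code):
  0101→e | 11→a | 011→b | 0101→e | 00→c | 0100→d | 011→b | 011→b
Decoded message: eabecdbb

eabecdbb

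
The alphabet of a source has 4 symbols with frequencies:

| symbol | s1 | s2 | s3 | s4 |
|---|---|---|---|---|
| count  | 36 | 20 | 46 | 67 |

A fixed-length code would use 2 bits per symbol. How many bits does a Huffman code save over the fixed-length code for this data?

11

Fixed-length: 2 bits × 169 symbols = 338 bits.
Huffman merges:
merge s2(20) and s1(36): 56
merge s3(46) and 56: 102
merge s4(67) and 102: 169
Huffman total = 56 + 102 + 169 = 327 bits.
Saving = 338 − 327 = 11 bits.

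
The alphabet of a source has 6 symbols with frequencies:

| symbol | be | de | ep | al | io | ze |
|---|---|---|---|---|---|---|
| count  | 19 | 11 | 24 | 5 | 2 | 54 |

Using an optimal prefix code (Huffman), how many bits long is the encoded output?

Build the Huffman tree bottom-up:
merge io(2) and al(5): 7
merge 7 and de(11): 18
merge 18 and be(19): 37
merge ep(24) and 37: 61
merge ze(54) and 61: 115
Each symbol's bit-cost is frequency × depth; summing gives 238 bits (equivalently 7 + 18 + 37 + 61 + 115).

238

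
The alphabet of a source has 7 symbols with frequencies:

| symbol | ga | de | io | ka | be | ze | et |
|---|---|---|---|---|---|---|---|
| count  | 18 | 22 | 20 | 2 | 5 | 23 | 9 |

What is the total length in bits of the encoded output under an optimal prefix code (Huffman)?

255

Build the Huffman tree bottom-up:
ka(2) + be(5) → 7
7 + et(9) → 16
16 + ga(18) → 34
io(20) + de(22) → 42
ze(23) + 34 → 57
42 + 57 → 99
Total encoded bits = sum of merged weights = 7 + 16 + 34 + 42 + 57 + 99 = 255.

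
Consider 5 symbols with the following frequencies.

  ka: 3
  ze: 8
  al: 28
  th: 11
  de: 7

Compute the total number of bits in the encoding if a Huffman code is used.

114

Build the Huffman tree bottom-up:
merge ka(3) and de(7): 10
merge ze(8) and 10: 18
merge th(11) and 18: 29
merge al(28) and 29: 57
Total encoded bits = sum of merged weights = 10 + 18 + 29 + 57 = 114.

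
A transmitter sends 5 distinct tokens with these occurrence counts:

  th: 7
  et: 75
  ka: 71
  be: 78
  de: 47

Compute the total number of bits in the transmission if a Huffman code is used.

610

Greedily combine the two least-frequent nodes:
merge th(7) and de(47): 54
merge 54 and ka(71): 125
merge et(75) and be(78): 153
merge 125 and 153: 278
The encoded length is the sum of every internal node's weight: 54 + 125 + 153 + 278 = 610 bits.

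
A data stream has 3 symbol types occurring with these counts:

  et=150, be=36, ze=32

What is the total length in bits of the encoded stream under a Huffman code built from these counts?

Build the Huffman tree bottom-up:
ze(32) + be(36) → 68
68 + et(150) → 218
Total encoded bits = sum of merged weights = 68 + 218 = 286.

286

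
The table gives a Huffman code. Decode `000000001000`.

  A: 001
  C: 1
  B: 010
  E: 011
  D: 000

Read left to right; each codeword is recognised as soon as it completes (prefix code):
  000→D | 000→D | 001→A | 000→D
Decoded message: DDAD

DDAD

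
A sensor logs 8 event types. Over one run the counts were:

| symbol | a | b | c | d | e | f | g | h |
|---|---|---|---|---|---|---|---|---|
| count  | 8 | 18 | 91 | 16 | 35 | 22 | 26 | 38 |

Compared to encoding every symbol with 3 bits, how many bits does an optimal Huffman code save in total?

68

Fixed-length: 3 bits × 254 symbols = 762 bits.
Huffman merges:
a(8) + d(16) → 24
b(18) + f(22) → 40
24 + g(26) → 50
e(35) + h(38) → 73
40 + 50 → 90
73 + 90 → 163
c(91) + 163 → 254
Huffman total = 24 + 40 + 50 + 73 + 90 + 163 + 254 = 694 bits.
Saving = 762 − 694 = 68 bits.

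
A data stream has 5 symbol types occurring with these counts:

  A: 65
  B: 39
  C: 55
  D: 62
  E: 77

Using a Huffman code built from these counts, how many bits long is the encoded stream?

690

Greedily combine the two least-frequent nodes:
B(39) + C(55) → 94
D(62) + A(65) → 127
E(77) + 94 → 171
127 + 171 → 298
Total encoded bits = sum of merged weights = 94 + 127 + 171 + 298 = 690.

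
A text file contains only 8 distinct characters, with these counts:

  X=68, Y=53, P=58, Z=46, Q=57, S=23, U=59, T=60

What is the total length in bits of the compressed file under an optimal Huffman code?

Merge the two smallest weights repeatedly:
combine S(23), Z(46) → 69
combine Y(53), Q(57) → 110
combine P(58), U(59) → 117
combine T(60), X(68) → 128
combine 69, 110 → 179
combine 117, 128 → 245
combine 179, 245 → 424
Each symbol's bit-cost is frequency × depth; summing gives 1272 bits (equivalently 69 + 110 + 117 + 128 + 179 + 245 + 424).

1272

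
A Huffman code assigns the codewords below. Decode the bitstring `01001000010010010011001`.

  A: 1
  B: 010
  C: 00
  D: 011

BBCBBBDCA

Read left to right; each codeword is recognised as soon as it completes (prefix code):
  010→B | 010→B | 00→C | 010→B | 010→B | 010→B | 011→D | 00→C | 1→A
Decoded message: BBCBBBDCA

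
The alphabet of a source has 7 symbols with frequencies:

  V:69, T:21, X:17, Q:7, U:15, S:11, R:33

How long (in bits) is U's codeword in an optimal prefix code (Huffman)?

4

Huffman merges, smallest pair first:
combine Q(7), S(11) → 18
combine U(15), X(17) → 32
combine 18, T(21) → 39
combine 32, R(33) → 65
combine 39, 65 → 104
combine V(69), 104 → 173
The subtree containing U is merged 4 times, so code length = 4.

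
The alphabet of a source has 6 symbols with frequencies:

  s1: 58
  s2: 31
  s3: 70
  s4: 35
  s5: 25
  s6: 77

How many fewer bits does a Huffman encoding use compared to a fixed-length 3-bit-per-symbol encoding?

Fixed-length: 3 bits × 296 symbols = 888 bits.
Huffman merges:
merge s5(25) and s2(31): 56
merge s4(35) and 56: 91
merge s1(58) and s3(70): 128
merge s6(77) and 91: 168
merge 128 and 168: 296
Huffman total = 56 + 91 + 128 + 168 + 296 = 739 bits.
Saving = 888 − 739 = 149 bits.

149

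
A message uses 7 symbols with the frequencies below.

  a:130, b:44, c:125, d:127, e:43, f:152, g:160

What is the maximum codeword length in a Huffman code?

4

Merge the two lowest-weight nodes at each step:
combine e(43), b(44) → 87
combine 87, c(125) → 212
combine d(127), a(130) → 257
combine f(152), g(160) → 312
combine 212, 257 → 469
combine 312, 469 → 781
The first pair merged (e, b) ends up deepest, at depth 4.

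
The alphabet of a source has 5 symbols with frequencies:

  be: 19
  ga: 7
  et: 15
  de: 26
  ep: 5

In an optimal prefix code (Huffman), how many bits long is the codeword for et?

Repeatedly merge the two smallest:
ep(5) + ga(7) → 12
12 + et(15) → 27
be(19) + de(26) → 45
27 + 45 → 72
The subtree containing et is merged 2 times, so code length = 2.

2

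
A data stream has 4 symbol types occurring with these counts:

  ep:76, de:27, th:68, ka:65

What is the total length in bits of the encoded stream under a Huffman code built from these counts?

472

Build the Huffman tree bottom-up:
merge de(27) and ka(65): 92
merge th(68) and ep(76): 144
merge 92 and 144: 236
Total encoded bits = sum of merged weights = 92 + 144 + 236 = 472.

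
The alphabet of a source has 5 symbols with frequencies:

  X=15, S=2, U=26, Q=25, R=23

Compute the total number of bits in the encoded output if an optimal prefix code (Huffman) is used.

199

Greedily combine the two least-frequent nodes:
S(2) + X(15) → 17
17 + R(23) → 40
Q(25) + U(26) → 51
40 + 51 → 91
Total encoded bits = sum of merged weights = 17 + 40 + 51 + 91 = 199.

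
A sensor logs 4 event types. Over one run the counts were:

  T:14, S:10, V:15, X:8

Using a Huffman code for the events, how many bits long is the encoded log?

94

Merge the two smallest weights repeatedly:
merge X(8) and S(10): 18
merge T(14) and V(15): 29
merge 18 and 29: 47
The encoded length is the sum of every internal node's weight: 18 + 29 + 47 = 94 bits.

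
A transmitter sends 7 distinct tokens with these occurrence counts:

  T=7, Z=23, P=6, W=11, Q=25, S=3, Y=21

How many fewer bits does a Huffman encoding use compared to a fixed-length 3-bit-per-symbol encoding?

Fixed-length: 3 bits × 96 symbols = 288 bits.
Huffman merges:
combine S(3), P(6) → 9
combine T(7), 9 → 16
combine W(11), 16 → 27
combine Y(21), Z(23) → 44
combine Q(25), 27 → 52
combine 44, 52 → 96
Huffman total = 9 + 16 + 27 + 44 + 52 + 96 = 244 bits.
Saving = 288 − 244 = 44 bits.

44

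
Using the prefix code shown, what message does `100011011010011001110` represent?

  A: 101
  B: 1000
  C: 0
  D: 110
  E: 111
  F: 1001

BDDFFD

Read left to right; each codeword is recognised as soon as it completes (prefix code):
  1000→B | 110→D | 110→D | 1001→F | 1001→F | 110→D
Decoded message: BDDFFD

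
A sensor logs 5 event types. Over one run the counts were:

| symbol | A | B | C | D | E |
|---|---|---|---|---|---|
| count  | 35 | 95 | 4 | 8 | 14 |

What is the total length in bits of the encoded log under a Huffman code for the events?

255

Greedily combine the two least-frequent nodes:
combine C(4), D(8) → 12
combine 12, E(14) → 26
combine 26, A(35) → 61
combine 61, B(95) → 156
The encoded length is the sum of every internal node's weight: 12 + 26 + 61 + 156 = 255 bits.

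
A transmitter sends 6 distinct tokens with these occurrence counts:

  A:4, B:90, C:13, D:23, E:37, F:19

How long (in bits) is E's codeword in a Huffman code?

2

Build the tree from the bottom:
merge A(4) and C(13): 17
merge 17 and F(19): 36
merge D(23) and 36: 59
merge E(37) and 59: 96
merge B(90) and 96: 186
E's leaf is at depth 2, giving a 2-bit codeword.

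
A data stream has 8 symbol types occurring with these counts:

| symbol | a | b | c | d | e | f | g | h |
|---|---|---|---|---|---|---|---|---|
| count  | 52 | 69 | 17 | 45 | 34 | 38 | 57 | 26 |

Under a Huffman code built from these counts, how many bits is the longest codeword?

4

Merge the two lowest-weight nodes at each step:
merge c(17) and h(26): 43
merge e(34) and f(38): 72
merge 43 and d(45): 88
merge a(52) and g(57): 109
merge b(69) and 72: 141
merge 88 and 109: 197
merge 141 and 197: 338
The rarest symbols sit at the bottom; the longest codeword is 4 bits.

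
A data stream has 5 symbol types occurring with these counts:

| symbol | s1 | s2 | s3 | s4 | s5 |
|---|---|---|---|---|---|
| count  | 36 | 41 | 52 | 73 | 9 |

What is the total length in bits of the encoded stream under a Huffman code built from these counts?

Greedily combine the two least-frequent nodes:
combine s5(9), s1(36) → 45
combine s2(41), 45 → 86
combine s3(52), s4(73) → 125
combine 86, 125 → 211
The encoded length is the sum of every internal node's weight: 45 + 86 + 125 + 211 = 467 bits.

467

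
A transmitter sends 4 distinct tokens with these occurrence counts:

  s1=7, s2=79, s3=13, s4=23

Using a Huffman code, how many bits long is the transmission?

Build the Huffman tree bottom-up:
merge s1(7) and s3(13): 20
merge 20 and s4(23): 43
merge 43 and s2(79): 122
Total encoded bits = sum of merged weights = 20 + 43 + 122 = 185.

185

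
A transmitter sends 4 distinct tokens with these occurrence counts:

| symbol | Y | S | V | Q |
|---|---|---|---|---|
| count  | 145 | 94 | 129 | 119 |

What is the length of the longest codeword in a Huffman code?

2

Merge the two lowest-weight nodes at each step:
combine S(94), Q(119) → 213
combine V(129), Y(145) → 274
combine 213, 274 → 487
Maximum depth reached is 2.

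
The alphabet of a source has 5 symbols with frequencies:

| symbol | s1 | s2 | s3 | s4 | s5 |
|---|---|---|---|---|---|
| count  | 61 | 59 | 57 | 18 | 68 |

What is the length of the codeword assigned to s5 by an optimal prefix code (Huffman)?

2

Build the tree from the bottom:
s4(18) + s3(57) → 75
s2(59) + s1(61) → 120
s5(68) + 75 → 143
120 + 143 → 263
The subtree containing s5 is merged 2 times, so code length = 2.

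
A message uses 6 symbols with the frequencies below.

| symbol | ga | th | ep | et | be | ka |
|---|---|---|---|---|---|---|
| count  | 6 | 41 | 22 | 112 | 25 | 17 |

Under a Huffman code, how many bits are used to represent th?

3

Huffman merges, smallest pair first:
merge ga(6) and ka(17): 23
merge ep(22) and 23: 45
merge be(25) and th(41): 66
merge 45 and 66: 111
merge 111 and et(112): 223
The subtree containing th is merged 3 times, so code length = 3.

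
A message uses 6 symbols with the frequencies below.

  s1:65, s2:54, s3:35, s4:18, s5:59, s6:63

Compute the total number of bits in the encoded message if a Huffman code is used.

748

Greedily combine the two least-frequent nodes:
s4(18) + s3(35) → 53
53 + s2(54) → 107
s5(59) + s6(63) → 122
s1(65) + 107 → 172
122 + 172 → 294
Each symbol's bit-cost is frequency × depth; summing gives 748 bits (equivalently 53 + 107 + 122 + 172 + 294).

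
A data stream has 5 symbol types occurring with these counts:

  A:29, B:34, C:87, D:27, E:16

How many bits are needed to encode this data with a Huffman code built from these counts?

405

Greedily combine the two least-frequent nodes:
combine E(16), D(27) → 43
combine A(29), B(34) → 63
combine 43, 63 → 106
combine C(87), 106 → 193
Each symbol's bit-cost is frequency × depth; summing gives 405 bits (equivalently 43 + 63 + 106 + 193).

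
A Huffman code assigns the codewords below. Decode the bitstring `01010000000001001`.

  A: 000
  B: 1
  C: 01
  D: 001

CCAAABD

Read left to right; each codeword is recognised as soon as it completes (prefix code):
  01→C | 01→C | 000→A | 000→A | 000→A | 1→B | 001→D
Decoded message: CCAAABD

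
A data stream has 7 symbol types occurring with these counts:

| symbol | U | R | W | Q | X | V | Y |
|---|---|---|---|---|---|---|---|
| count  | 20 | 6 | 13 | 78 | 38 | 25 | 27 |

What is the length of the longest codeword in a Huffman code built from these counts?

Merge the two lowest-weight nodes at each step:
merge R(6) and W(13): 19
merge 19 and U(20): 39
merge V(25) and Y(27): 52
merge X(38) and 39: 77
merge 52 and 77: 129
merge Q(78) and 129: 207
The rarest symbols sit at the bottom; the longest codeword is 5 bits.

5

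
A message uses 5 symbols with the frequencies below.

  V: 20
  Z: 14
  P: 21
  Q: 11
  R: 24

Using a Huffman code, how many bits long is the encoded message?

205

Greedily combine the two least-frequent nodes:
merge Q(11) and Z(14): 25
merge V(20) and P(21): 41
merge R(24) and 25: 49
merge 41 and 49: 90
The encoded length is the sum of every internal node's weight: 25 + 41 + 49 + 90 = 205 bits.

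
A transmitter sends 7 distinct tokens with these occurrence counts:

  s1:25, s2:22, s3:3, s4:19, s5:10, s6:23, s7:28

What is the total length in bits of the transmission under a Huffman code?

Merge the two smallest weights repeatedly:
merge s3(3) and s5(10): 13
merge 13 and s4(19): 32
merge s2(22) and s6(23): 45
merge s1(25) and s7(28): 53
merge 32 and 45: 77
merge 53 and 77: 130
The encoded length is the sum of every internal node's weight: 13 + 32 + 45 + 53 + 77 + 130 = 350 bits.

350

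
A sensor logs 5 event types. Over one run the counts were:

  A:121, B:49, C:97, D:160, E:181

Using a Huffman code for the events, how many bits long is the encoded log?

1362

Merge the two smallest weights repeatedly:
B(49) + C(97) → 146
A(121) + 146 → 267
D(160) + E(181) → 341
267 + 341 → 608
Each symbol's bit-cost is frequency × depth; summing gives 1362 bits (equivalently 146 + 267 + 341 + 608).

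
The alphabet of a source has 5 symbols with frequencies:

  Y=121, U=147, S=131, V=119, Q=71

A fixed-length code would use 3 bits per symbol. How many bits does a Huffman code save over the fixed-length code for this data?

Fixed-length: 3 bits × 589 symbols = 1767 bits.
Huffman merges:
combine Q(71), V(119) → 190
combine Y(121), S(131) → 252
combine U(147), 190 → 337
combine 252, 337 → 589
Huffman total = 190 + 252 + 337 + 589 = 1368 bits.
Saving = 1767 − 1368 = 399 bits.

399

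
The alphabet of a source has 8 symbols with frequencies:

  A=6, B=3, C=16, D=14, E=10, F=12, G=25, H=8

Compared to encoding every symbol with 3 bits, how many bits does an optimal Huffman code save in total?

Fixed-length: 3 bits × 94 symbols = 282 bits.
Huffman merges:
combine B(3), A(6) → 9
combine H(8), 9 → 17
combine E(10), F(12) → 22
combine D(14), C(16) → 30
combine 17, 22 → 39
combine G(25), 30 → 55
combine 39, 55 → 94
Huffman total = 9 + 17 + 22 + 30 + 39 + 55 + 94 = 266 bits.
Saving = 282 − 266 = 16 bits.

16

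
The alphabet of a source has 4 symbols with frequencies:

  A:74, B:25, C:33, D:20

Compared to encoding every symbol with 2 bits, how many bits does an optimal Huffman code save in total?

29

Fixed-length: 2 bits × 152 symbols = 304 bits.
Huffman merges:
merge D(20) and B(25): 45
merge C(33) and 45: 78
merge A(74) and 78: 152
Huffman total = 45 + 78 + 152 = 275 bits.
Saving = 304 − 275 = 29 bits.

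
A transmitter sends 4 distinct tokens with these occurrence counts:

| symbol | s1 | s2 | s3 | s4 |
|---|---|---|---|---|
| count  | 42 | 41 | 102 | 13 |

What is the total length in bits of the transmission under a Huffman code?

Greedily combine the two least-frequent nodes:
s4(13) + s2(41) → 54
s1(42) + 54 → 96
96 + s3(102) → 198
Each symbol's bit-cost is frequency × depth; summing gives 348 bits (equivalently 54 + 96 + 198).

348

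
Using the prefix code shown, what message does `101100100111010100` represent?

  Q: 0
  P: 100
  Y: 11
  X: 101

XPPYXQP

Read left to right; each codeword is recognised as soon as it completes (prefix code):
  101→X | 100→P | 100→P | 11→Y | 101→X | 0→Q | 100→P
Decoded message: XPPYXQP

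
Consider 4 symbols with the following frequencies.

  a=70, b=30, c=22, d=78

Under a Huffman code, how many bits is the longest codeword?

3

Merge the two lowest-weight nodes at each step:
merge c(22) and b(30): 52
merge 52 and a(70): 122
merge d(78) and 122: 200
Maximum depth reached is 3.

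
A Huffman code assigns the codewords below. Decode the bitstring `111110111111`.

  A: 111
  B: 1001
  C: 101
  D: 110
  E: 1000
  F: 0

ADAA

Read left to right; each codeword is recognised as soon as it completes (prefix code):
  111→A | 110→D | 111→A | 111→A
Decoded message: ADAA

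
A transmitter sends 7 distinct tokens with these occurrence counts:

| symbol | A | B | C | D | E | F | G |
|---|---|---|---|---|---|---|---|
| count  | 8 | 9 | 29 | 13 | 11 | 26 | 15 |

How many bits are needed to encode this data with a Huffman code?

Greedily combine the two least-frequent nodes:
A(8) + B(9) → 17
E(11) + D(13) → 24
G(15) + 17 → 32
24 + F(26) → 50
C(29) + 32 → 61
50 + 61 → 111
Each symbol's bit-cost is frequency × depth; summing gives 295 bits (equivalently 17 + 24 + 32 + 50 + 61 + 111).

295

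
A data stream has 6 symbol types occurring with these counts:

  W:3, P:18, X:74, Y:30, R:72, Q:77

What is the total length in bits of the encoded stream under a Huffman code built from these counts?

620

Build the Huffman tree bottom-up:
combine W(3), P(18) → 21
combine 21, Y(30) → 51
combine 51, R(72) → 123
combine X(74), Q(77) → 151
combine 123, 151 → 274
Each symbol's bit-cost is frequency × depth; summing gives 620 bits (equivalently 21 + 51 + 123 + 151 + 274).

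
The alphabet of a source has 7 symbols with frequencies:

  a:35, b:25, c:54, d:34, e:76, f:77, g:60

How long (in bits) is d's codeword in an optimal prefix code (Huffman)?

Huffman merges, smallest pair first:
combine b(25), d(34) → 59
combine a(35), c(54) → 89
combine 59, g(60) → 119
combine e(76), f(77) → 153
combine 89, 119 → 208
combine 153, 208 → 361
The subtree containing d is merged 4 times, so code length = 4.

4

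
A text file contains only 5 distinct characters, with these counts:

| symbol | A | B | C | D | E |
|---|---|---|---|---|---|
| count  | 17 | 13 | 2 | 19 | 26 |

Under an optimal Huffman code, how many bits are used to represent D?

2

Huffman merges, smallest pair first:
merge C(2) and B(13): 15
merge 15 and A(17): 32
merge D(19) and E(26): 45
merge 32 and 45: 77
The subtree containing D is merged 2 times, so code length = 2.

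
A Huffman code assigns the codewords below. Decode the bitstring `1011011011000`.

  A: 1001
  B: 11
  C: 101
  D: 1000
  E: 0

CCCD

Read left to right; each codeword is recognised as soon as it completes (prefix code):
  101→C | 101→C | 101→C | 1000→D
Decoded message: CCCD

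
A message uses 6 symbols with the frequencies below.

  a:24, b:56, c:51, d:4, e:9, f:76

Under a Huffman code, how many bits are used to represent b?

2

Build the tree from the bottom:
d(4) + e(9) → 13
13 + a(24) → 37
37 + c(51) → 88
b(56) + f(76) → 132
88 + 132 → 220
The subtree containing b is merged 2 times, so code length = 2.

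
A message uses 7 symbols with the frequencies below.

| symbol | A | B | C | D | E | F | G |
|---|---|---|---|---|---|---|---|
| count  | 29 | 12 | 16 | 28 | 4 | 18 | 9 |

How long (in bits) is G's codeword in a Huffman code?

Build the tree from the bottom:
merge E(4) and G(9): 13
merge B(12) and 13: 25
merge C(16) and F(18): 34
merge 25 and D(28): 53
merge A(29) and 34: 63
merge 53 and 63: 116
G's leaf is at depth 4, giving a 4-bit codeword.

4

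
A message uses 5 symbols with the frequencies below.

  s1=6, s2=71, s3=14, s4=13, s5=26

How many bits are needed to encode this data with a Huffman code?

Merge the two smallest weights repeatedly:
s1(6) + s4(13) → 19
s3(14) + 19 → 33
s5(26) + 33 → 59
59 + s2(71) → 130
Total encoded bits = sum of merged weights = 19 + 33 + 59 + 130 = 241.

241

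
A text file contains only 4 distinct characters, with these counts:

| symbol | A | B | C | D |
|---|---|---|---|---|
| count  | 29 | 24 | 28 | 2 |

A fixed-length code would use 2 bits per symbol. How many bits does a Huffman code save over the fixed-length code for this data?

Fixed-length: 2 bits × 83 symbols = 166 bits.
Huffman merges:
merge D(2) and B(24): 26
merge 26 and C(28): 54
merge A(29) and 54: 83
Huffman total = 26 + 54 + 83 = 163 bits.
Saving = 166 − 163 = 3 bits.

3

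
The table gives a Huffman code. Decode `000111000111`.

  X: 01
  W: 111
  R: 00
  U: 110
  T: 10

RXURW

Read left to right; each codeword is recognised as soon as it completes (prefix code):
  00→R | 01→X | 110→U | 00→R | 111→W
Decoded message: RXURW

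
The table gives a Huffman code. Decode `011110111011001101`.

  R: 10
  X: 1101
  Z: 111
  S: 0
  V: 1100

SZRZSVX

Read left to right; each codeword is recognised as soon as it completes (prefix code):
  0→S | 111→Z | 10→R | 111→Z | 0→S | 1100→V | 1101→X
Decoded message: SZRZSVX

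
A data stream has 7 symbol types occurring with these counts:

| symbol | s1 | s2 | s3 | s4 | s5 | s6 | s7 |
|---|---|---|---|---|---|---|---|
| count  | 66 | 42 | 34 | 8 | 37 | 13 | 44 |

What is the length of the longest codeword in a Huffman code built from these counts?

4

Merge the two lowest-weight nodes at each step:
combine s4(8), s6(13) → 21
combine 21, s3(34) → 55
combine s5(37), s2(42) → 79
combine s7(44), 55 → 99
combine s1(66), 79 → 145
combine 99, 145 → 244
The rarest symbols sit at the bottom; the longest codeword is 4 bits.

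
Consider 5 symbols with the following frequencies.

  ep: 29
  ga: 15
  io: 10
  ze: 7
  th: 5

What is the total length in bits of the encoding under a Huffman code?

137

Merge the two smallest weights repeatedly:
th(5) + ze(7) → 12
io(10) + 12 → 22
ga(15) + 22 → 37
ep(29) + 37 → 66
The encoded length is the sum of every internal node's weight: 12 + 22 + 37 + 66 = 137 bits.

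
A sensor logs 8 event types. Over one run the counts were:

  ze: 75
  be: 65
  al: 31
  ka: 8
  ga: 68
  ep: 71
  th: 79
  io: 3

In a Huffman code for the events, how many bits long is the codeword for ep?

3

Repeatedly merge the two smallest:
io(3) + ka(8) → 11
11 + al(31) → 42
42 + be(65) → 107
ga(68) + ep(71) → 139
ze(75) + th(79) → 154
107 + 139 → 246
154 + 246 → 400
The subtree containing ep is merged 3 times, so code length = 3.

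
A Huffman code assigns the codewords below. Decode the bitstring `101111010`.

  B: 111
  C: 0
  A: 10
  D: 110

ABAA

Read left to right; each codeword is recognised as soon as it completes (prefix code):
  10→A | 111→B | 10→A | 10→A
Decoded message: ABAA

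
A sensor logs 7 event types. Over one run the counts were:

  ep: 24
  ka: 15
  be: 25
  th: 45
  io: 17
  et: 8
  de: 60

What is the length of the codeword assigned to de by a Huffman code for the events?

Huffman merges, smallest pair first:
merge et(8) and ka(15): 23
merge io(17) and 23: 40
merge ep(24) and be(25): 49
merge 40 and th(45): 85
merge 49 and de(60): 109
merge 85 and 109: 194
The subtree containing de is merged 2 times, so code length = 2.

2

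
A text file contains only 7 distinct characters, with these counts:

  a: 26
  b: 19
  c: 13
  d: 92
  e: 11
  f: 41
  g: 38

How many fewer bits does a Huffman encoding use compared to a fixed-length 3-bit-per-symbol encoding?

Fixed-length: 3 bits × 240 symbols = 720 bits.
Huffman merges:
combine e(11), c(13) → 24
combine b(19), 24 → 43
combine a(26), g(38) → 64
combine f(41), 43 → 84
combine 64, 84 → 148
combine d(92), 148 → 240
Huffman total = 24 + 43 + 64 + 84 + 148 + 240 = 603 bits.
Saving = 720 − 603 = 117 bits.

117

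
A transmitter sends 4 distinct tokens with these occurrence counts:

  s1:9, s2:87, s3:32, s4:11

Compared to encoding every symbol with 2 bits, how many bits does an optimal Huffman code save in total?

67

Fixed-length: 2 bits × 139 symbols = 278 bits.
Huffman merges:
s1(9) + s4(11) → 20
20 + s3(32) → 52
52 + s2(87) → 139
Huffman total = 20 + 52 + 139 = 211 bits.
Saving = 278 − 211 = 67 bits.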